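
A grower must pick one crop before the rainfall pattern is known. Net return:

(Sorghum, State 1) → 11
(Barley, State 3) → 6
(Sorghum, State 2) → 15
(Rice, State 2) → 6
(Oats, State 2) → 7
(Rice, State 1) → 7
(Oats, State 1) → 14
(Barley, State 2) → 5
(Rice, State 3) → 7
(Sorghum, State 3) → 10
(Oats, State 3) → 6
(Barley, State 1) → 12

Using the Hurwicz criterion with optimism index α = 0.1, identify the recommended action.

Oats: 0.1·14 + 0.9·6 = 6.8
Sorghum: 0.1·15 + 0.9·10 = 10.5
Rice: 0.1·7 + 0.9·6 = 6.1
Barley: 0.1·12 + 0.9·5 = 5.7
Highest Hurwicz score = 10.5 → Sorghum.

Sorghum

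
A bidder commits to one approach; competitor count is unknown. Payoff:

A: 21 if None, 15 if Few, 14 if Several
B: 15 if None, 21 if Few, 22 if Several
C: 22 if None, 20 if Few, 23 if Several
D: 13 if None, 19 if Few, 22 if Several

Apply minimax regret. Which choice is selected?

Column bests: None=22, Few=21, Several=23.
A regrets: 1, 6, 9 → max 9
B regrets: 7, 0, 1 → max 7
C regrets: 0, 1, 0 → max 1
D regrets: 9, 2, 1 → max 9
Smallest max regret = 1 → C.

C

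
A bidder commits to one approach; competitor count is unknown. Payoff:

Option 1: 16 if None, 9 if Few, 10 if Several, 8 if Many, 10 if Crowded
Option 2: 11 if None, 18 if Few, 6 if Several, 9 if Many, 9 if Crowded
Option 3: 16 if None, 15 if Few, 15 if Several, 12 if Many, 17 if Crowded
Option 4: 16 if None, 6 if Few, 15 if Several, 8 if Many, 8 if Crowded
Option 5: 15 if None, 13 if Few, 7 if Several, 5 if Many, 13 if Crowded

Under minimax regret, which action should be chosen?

Column bests: None=16, Few=18, Several=15, Many=12, Crowded=17.
Option 1 regrets: 0, 9, 5, 4, 7 → max 9
Option 2 regrets: 5, 0, 9, 3, 8 → max 9
Option 3 regrets: 0, 3, 0, 0, 0 → max 3
Option 4 regrets: 0, 12, 0, 4, 9 → max 12
Option 5 regrets: 1, 5, 8, 7, 4 → max 8
Smallest max regret = 3 → Option 3.

Option 3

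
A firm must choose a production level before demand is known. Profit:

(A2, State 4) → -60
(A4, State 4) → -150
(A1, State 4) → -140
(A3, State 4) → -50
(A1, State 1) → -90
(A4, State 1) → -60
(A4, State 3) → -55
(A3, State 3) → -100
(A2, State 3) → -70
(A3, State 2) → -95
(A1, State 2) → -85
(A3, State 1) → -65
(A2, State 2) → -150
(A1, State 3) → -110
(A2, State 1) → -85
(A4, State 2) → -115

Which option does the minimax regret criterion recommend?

Column bests: State 1=-60, State 2=-85, State 3=-55, State 4=-50.
A1 regrets: 30, 0, 55, 90 → max 90
A2 regrets: 25, 65, 15, 10 → max 65
A3 regrets: 5, 10, 45, 0 → max 45
A4 regrets: 0, 30, 0, 100 → max 100
Smallest max regret = 45 → A3.

A3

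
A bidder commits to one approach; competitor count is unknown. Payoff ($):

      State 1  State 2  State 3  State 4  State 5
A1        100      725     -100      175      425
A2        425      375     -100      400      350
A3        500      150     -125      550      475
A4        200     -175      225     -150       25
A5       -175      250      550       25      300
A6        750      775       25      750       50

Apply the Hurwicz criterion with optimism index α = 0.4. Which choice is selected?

A6

A1: 0.4·725 + 0.6·(-100) = 230
A2: 0.4·425 + 0.6·(-100) = 110
A3: 0.4·550 + 0.6·(-125) = 145
A4: 0.4·225 + 0.6·(-175) = -15
A5: 0.4·550 + 0.6·(-175) = 115
A6: 0.4·775 + 0.6·25 = 325
Highest Hurwicz score = 325 → A6.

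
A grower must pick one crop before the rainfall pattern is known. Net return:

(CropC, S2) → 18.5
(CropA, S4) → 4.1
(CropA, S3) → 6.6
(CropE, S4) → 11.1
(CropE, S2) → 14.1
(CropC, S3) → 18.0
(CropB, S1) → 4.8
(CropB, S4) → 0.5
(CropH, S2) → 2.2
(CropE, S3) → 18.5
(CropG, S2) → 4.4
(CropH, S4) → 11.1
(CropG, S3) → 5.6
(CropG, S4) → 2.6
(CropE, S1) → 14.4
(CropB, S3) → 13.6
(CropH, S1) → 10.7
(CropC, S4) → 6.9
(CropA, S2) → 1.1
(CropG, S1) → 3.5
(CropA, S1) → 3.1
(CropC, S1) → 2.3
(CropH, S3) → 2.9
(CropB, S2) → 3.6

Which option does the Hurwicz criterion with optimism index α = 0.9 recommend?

CropC: 0.9·18.5 + 0.1·2.3 = 16.88
CropB: 0.9·13.6 + 0.1·0.5 = 12.29
CropE: 0.9·18.5 + 0.1·11.1 = 17.76
CropA: 0.9·6.6 + 0.1·1.1 = 6.05
CropG: 0.9·5.6 + 0.1·2.6 = 5.3
CropH: 0.9·11.1 + 0.1·2.2 = 10.21
Highest Hurwicz score = 17.76 → CropE.

CropE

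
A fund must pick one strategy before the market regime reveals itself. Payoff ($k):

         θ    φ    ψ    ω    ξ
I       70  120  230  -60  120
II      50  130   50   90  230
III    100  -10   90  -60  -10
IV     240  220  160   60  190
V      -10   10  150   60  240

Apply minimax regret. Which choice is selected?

IV

Column bests: θ=240, φ=220, ψ=230, ω=90, ξ=240.
I regrets: 170, 100, 0, 150, 120 → max 170
II regrets: 190, 90, 180, 0, 10 → max 190
III regrets: 140, 230, 140, 150, 250 → max 250
IV regrets: 0, 0, 70, 30, 50 → max 70
V regrets: 250, 210, 80, 30, 0 → max 250
Smallest max regret = 70 → IV.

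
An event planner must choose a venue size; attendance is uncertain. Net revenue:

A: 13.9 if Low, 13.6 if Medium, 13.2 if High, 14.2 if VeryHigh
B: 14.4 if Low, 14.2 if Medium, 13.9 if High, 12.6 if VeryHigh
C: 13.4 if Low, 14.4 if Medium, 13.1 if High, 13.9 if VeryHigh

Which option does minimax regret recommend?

Column bests: Low=14.4, Medium=14.4, High=13.9, VeryHigh=14.2.
A regrets: 0.5, 0.8, 0.7, 0.0 → max 0.8
B regrets: 0.0, 0.2, 0.0, 1.6 → max 1.6
C regrets: 1.0, 0.0, 0.8, 0.3 → max 1.0
Smallest max regret = 0.8 → A.

A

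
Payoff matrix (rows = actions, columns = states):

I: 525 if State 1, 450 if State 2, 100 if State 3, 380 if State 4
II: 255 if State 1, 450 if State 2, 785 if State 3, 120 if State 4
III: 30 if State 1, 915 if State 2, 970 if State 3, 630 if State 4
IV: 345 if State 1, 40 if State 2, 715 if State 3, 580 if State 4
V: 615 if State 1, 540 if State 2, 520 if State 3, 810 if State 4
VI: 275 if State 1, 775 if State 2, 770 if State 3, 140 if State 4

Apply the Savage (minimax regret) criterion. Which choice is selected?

Column bests: State 1=615, State 2=915, State 3=970, State 4=810.
I regrets: 90, 465, 870, 430 → max 870
II regrets: 360, 465, 185, 690 → max 690
III regrets: 585, 0, 0, 180 → max 585
IV regrets: 270, 875, 255, 230 → max 875
V regrets: 0, 375, 450, 0 → max 450
VI regrets: 340, 140, 200, 670 → max 670
Smallest max regret = 450 → V.

V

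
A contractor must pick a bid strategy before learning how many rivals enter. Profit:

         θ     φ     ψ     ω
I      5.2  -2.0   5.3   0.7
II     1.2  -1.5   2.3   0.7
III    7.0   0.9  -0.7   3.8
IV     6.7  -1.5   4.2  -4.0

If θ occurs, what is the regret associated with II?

Best payoff under θ is 7.0.
Regret = 7.0 − 1.2 = 5.8.

5.8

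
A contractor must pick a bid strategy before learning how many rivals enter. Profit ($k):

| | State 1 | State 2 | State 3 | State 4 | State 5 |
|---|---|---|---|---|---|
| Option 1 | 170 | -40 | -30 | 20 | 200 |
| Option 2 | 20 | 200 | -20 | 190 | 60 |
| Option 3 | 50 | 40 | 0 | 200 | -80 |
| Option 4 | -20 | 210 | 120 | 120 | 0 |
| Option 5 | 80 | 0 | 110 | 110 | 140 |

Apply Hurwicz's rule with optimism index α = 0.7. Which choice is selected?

Option 4

Option 1: 0.7·200 + 0.3·(-40) = 128
Option 2: 0.7·200 + 0.3·(-20) = 134
Option 3: 0.7·200 + 0.3·(-80) = 116
Option 4: 0.7·210 + 0.3·(-20) = 141
Option 5: 0.7·140 + 0.3·0 = 98
Highest Hurwicz score = 141 → Option 4.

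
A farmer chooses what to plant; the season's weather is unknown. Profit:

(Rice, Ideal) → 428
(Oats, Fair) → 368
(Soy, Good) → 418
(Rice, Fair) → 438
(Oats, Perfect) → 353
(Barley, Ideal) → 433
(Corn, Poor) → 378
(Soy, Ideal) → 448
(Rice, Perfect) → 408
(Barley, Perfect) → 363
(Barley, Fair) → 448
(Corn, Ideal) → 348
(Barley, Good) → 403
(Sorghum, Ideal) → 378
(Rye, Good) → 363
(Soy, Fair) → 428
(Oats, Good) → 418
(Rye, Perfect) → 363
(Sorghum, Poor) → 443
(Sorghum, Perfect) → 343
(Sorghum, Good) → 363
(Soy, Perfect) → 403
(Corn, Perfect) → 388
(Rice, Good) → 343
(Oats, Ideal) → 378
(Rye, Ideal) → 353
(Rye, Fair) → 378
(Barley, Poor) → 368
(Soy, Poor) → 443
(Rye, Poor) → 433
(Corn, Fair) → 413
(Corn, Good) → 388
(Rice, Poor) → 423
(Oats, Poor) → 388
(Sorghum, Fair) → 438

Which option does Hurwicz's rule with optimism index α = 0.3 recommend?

Soy

Rye: 0.3·433 + 0.7·353 = 377
Sorghum: 0.3·443 + 0.7·343 = 373
Corn: 0.3·413 + 0.7·348 = 367.5
Oats: 0.3·418 + 0.7·353 = 372.5
Barley: 0.3·448 + 0.7·363 = 388.5
Rice: 0.3·438 + 0.7·343 = 371.5
Soy: 0.3·448 + 0.7·403 = 416.5
Highest Hurwicz score = 416.5 → Soy.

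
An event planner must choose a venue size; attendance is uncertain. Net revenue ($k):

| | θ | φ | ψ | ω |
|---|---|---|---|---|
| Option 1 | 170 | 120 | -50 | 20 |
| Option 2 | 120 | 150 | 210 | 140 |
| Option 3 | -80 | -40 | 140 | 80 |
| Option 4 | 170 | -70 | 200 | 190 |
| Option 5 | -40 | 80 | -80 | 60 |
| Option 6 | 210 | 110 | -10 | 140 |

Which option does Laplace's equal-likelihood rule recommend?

Option 2

Row averages: Option 1=65, Option 2=155, Option 3=25, Option 4=122.5, Option 5=5, Option 6=112.5
Highest average = 155 → Option 2.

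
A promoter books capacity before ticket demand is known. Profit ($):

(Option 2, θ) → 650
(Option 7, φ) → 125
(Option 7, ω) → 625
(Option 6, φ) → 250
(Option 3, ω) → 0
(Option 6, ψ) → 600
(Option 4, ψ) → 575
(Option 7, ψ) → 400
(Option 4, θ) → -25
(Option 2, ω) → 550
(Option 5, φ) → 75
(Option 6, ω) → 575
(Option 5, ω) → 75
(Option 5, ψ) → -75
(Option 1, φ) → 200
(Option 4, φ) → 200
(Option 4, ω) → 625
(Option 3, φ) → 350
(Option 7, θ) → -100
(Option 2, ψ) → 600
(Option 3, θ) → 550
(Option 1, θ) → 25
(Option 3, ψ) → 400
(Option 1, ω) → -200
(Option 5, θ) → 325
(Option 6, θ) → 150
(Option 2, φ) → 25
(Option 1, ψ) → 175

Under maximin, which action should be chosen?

Row minima: Option 1=-200, Option 2=25, Option 3=0, Option 4=-25, Option 5=-75, Option 6=150, Option 7=-100
Best worst-case = 150 → Option 6.

Option 6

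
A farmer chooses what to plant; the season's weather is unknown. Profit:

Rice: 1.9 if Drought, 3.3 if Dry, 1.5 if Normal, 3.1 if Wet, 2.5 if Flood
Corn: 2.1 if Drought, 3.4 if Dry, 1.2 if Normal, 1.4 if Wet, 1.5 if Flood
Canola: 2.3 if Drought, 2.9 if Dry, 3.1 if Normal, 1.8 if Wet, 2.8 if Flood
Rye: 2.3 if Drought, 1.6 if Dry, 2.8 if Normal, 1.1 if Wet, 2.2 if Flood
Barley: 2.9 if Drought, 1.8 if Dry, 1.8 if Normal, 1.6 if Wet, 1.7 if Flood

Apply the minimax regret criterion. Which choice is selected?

Column bests: Drought=2.9, Dry=3.4, Normal=3.1, Wet=3.1, Flood=2.8.
Rice regrets: 1.0, 0.1, 1.6, 0.0, 0.3 → max 1.6
Corn regrets: 0.8, 0.0, 1.9, 1.7, 1.3 → max 1.9
Canola regrets: 0.6, 0.5, 0.0, 1.3, 0.0 → max 1.3
Rye regrets: 0.6, 1.8, 0.3, 2.0, 0.6 → max 2.0
Barley regrets: 0.0, 1.6, 1.3, 1.5, 1.1 → max 1.6
Smallest max regret = 1.3 → Canola.

Canola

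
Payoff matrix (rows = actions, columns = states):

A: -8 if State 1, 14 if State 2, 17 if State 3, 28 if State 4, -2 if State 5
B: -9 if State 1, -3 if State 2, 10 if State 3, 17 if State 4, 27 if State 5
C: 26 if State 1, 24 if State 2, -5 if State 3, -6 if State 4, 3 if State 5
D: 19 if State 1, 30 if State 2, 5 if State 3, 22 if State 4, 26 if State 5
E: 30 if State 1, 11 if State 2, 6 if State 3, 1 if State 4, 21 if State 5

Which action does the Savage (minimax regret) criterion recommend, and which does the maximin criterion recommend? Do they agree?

Column bests: State 1=30, State 2=30, State 3=17, State 4=28, State 5=27.
A regrets: 38, 16, 0, 0, 29 → max 38
B regrets: 39, 33, 7, 11, 0 → max 39
C regrets: 4, 6, 22, 34, 24 → max 34
D regrets: 11, 0, 12, 6, 1 → max 12
E regrets: 0, 19, 11, 27, 6 → max 27
Smallest max regret = 12 → D.
Row minima: A=-8, B=-9, C=-6, D=5, E=1
Best worst-case = 5 → D.

minimax regret → D; maximin → D (agree)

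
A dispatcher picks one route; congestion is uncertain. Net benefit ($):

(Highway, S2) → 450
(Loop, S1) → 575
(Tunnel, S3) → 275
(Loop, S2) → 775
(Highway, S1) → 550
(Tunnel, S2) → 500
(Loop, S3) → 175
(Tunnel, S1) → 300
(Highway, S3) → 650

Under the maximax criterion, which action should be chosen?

Row maxima: Tunnel=500, Highway=650, Loop=775
Best best-case = 775 → Loop.

Loop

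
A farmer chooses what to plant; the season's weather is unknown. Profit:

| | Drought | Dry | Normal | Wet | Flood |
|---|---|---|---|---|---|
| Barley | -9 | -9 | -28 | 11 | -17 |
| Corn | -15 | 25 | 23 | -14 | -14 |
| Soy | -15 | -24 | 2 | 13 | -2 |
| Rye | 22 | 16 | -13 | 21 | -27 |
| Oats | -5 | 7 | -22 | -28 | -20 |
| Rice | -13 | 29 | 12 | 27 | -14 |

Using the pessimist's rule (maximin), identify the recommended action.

Rice

Row minima: Barley=-28, Corn=-15, Soy=-24, Rye=-27, Oats=-28, Rice=-14
Best worst-case = -14 → Rice.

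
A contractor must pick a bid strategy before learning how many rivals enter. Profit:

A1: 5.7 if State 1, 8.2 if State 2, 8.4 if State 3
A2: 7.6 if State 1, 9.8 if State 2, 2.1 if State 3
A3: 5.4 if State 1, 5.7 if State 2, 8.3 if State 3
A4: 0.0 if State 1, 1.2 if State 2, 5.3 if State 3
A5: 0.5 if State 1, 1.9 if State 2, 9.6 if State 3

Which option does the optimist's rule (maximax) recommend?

A2

Row maxima: A1=8.4, A2=9.8, A3=8.3, A4=5.3, A5=9.6
Best best-case = 9.8 → A2.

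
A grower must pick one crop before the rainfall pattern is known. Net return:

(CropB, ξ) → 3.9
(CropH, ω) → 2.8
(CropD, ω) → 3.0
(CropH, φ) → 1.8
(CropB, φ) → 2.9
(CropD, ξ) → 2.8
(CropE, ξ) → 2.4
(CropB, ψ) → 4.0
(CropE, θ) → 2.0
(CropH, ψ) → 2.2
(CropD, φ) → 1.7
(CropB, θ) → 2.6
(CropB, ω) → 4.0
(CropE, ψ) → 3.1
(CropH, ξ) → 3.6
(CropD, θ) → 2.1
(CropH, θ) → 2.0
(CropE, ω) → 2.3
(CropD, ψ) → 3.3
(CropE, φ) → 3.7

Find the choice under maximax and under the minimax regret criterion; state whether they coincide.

Row maxima: CropB=4.0, CropH=3.6, CropE=3.7, CropD=3.3
Best best-case = 4.0 → CropB.
Column bests: θ=2.6, φ=3.7, ψ=4.0, ω=4.0, ξ=3.9.
CropB regrets: 0.0, 0.8, 0.0, 0.0, 0.0 → max 0.8
CropH regrets: 0.6, 1.9, 1.8, 1.2, 0.3 → max 1.9
CropE regrets: 0.6, 0.0, 0.9, 1.7, 1.5 → max 1.7
CropD regrets: 0.5, 2.0, 0.7, 1.0, 1.1 → max 2.0
Smallest max regret = 0.8 → CropB.

maximax → CropB; minimax regret → CropB (agree)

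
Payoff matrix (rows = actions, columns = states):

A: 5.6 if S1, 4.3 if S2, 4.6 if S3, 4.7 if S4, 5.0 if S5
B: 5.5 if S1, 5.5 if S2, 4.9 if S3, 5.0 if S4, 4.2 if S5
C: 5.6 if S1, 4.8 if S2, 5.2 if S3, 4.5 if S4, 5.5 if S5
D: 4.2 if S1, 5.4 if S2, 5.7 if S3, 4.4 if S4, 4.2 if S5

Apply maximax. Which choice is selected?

Row maxima: A=5.6, B=5.5, C=5.6, D=5.7
Best best-case = 5.7 → D.

D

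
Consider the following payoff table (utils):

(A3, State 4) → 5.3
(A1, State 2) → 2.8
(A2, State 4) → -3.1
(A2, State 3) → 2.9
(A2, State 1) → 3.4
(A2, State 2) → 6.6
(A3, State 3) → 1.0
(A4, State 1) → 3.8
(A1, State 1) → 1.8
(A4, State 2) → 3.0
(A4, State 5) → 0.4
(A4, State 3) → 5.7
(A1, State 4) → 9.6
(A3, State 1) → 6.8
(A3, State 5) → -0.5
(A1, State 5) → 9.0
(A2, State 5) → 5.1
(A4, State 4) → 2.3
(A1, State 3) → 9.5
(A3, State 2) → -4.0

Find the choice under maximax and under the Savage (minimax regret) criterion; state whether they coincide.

maximax → A1; minimax regret → A1 (agree)

Row maxima: A1=9.6, A2=6.6, A3=6.8, A4=5.7
Best best-case = 9.6 → A1.
Column bests: State 1=6.8, State 2=6.6, State 3=9.5, State 4=9.6, State 5=9.0.
A1 regrets: 5.0, 3.8, 0.0, 0.0, 0.0 → max 5.0
A2 regrets: 3.4, 0.0, 6.6, 12.7, 3.9 → max 12.7
A3 regrets: 0.0, 10.6, 8.5, 4.3, 9.5 → max 10.6
A4 regrets: 3.0, 3.6, 3.8, 7.3, 8.6 → max 8.6
Smallest max regret = 5.0 → A1.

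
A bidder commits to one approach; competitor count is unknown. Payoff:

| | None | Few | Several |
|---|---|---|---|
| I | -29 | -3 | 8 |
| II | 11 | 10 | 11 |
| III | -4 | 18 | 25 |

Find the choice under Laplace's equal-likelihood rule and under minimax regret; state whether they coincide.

laplace → III; minimax regret → II (disagree)

Row averages: I=-8, II=32/3, III=13
Highest average = 13 → III.
Column bests: None=11, Few=18, Several=25.
I regrets: 40, 21, 17 → max 40
II regrets: 0, 8, 14 → max 14
III regrets: 15, 0, 0 → max 15
Smallest max regret = 14 → II.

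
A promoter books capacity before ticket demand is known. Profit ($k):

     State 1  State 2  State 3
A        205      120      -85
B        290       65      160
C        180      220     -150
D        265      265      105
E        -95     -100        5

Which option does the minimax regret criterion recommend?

Column bests: State 1=290, State 2=265, State 3=160.
A regrets: 85, 145, 245 → max 245
B regrets: 0, 200, 0 → max 200
C regrets: 110, 45, 310 → max 310
D regrets: 25, 0, 55 → max 55
E regrets: 385, 365, 155 → max 385
Smallest max regret = 55 → D.

D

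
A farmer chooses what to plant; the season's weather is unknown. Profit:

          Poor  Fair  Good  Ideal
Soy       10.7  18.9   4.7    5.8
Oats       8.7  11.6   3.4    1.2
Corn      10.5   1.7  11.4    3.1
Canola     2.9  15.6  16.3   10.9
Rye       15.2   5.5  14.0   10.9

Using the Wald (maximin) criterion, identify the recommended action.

Rye

Row minima: Soy=4.7, Oats=1.2, Corn=1.7, Canola=2.9, Rye=5.5
Best worst-case = 5.5 → Rye.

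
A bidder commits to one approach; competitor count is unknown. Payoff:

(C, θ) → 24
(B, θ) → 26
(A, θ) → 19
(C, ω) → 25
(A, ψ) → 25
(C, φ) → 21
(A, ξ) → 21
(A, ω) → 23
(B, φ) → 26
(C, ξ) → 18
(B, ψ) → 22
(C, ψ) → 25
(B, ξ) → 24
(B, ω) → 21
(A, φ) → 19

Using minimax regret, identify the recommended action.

B

Column bests: θ=26, φ=26, ψ=25, ω=25, ξ=24.
A regrets: 7, 7, 0, 2, 3 → max 7
B regrets: 0, 0, 3, 4, 0 → max 4
C regrets: 2, 5, 0, 0, 6 → max 6
Smallest max regret = 4 → B.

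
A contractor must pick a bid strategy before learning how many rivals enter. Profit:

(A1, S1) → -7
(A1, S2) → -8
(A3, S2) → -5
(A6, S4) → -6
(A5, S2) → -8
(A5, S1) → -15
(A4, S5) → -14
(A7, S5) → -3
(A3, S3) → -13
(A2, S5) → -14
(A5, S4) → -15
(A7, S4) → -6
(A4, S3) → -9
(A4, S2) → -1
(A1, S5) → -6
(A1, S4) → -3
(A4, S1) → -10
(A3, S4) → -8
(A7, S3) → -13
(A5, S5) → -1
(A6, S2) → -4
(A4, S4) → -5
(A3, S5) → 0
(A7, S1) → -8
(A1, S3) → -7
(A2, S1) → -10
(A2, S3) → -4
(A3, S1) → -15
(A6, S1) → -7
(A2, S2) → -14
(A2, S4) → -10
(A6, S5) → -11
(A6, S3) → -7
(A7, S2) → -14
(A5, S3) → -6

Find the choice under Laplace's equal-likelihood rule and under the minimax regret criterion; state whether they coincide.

laplace → A1; minimax regret → A1 (agree)

Row averages: A1=-6.2, A2=-10.4, A3=-8.2, A4=-7.8, A5=-9, A6=-7, A7=-8.8
Highest average = -6.2 → A1.
Column bests: S1=-7, S2=-1, S3=-4, S4=-3, S5=0.
A1 regrets: 0, 7, 3, 0, 6 → max 7
A2 regrets: 3, 13, 0, 7, 14 → max 14
A3 regrets: 8, 4, 9, 5, 0 → max 9
A4 regrets: 3, 0, 5, 2, 14 → max 14
A5 regrets: 8, 7, 2, 12, 1 → max 12
A6 regrets: 0, 3, 3, 3, 11 → max 11
A7 regrets: 1, 13, 9, 3, 3 → max 13
Smallest max regret = 7 → A1.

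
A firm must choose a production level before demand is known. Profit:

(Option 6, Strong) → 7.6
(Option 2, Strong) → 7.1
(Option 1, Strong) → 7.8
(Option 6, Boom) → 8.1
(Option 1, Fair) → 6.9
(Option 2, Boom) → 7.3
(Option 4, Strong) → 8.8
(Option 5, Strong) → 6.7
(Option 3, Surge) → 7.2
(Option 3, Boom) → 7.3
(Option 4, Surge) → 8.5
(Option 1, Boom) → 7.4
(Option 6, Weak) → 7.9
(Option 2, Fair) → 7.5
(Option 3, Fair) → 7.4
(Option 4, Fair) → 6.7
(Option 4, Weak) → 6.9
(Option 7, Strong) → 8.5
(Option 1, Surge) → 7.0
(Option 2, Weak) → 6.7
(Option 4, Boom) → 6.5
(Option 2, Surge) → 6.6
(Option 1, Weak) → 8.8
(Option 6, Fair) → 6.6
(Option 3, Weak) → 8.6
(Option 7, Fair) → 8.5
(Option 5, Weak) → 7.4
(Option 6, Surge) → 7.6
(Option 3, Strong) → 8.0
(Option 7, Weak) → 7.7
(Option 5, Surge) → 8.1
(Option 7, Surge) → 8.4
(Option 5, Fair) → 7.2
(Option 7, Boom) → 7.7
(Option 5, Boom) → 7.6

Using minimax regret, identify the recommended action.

Column bests: Weak=8.8, Fair=8.5, Strong=8.8, Boom=8.1, Surge=8.5.
Option 1 regrets: 0.0, 1.6, 1.0, 0.7, 1.5 → max 1.6
Option 2 regrets: 2.1, 1.0, 1.7, 0.8, 1.9 → max 2.1
Option 3 regrets: 0.2, 1.1, 0.8, 0.8, 1.3 → max 1.3
Option 4 regrets: 1.9, 1.8, 0.0, 1.6, 0.0 → max 1.9
Option 5 regrets: 1.4, 1.3, 2.1, 0.5, 0.4 → max 2.1
Option 6 regrets: 0.9, 1.9, 1.2, 0.0, 0.9 → max 1.9
Option 7 regrets: 1.1, 0.0, 0.3, 0.4, 0.1 → max 1.1
Smallest max regret = 1.1 → Option 7.

Option 7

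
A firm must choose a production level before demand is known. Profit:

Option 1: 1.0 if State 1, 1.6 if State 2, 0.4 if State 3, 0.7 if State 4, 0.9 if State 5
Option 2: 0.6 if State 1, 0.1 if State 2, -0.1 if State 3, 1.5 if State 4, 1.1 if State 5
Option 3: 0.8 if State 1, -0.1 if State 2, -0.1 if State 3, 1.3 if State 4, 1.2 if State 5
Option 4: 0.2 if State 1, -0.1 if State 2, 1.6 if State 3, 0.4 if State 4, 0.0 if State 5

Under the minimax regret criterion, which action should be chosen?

Option 1

Column bests: State 1=1.0, State 2=1.6, State 3=1.6, State 4=1.5, State 5=1.2.
Option 1 regrets: 0.0, 0.0, 1.2, 0.8, 0.3 → max 1.2
Option 2 regrets: 0.4, 1.5, 1.7, 0.0, 0.1 → max 1.7
Option 3 regrets: 0.2, 1.7, 1.7, 0.2, 0.0 → max 1.7
Option 4 regrets: 0.8, 1.7, 0.0, 1.1, 1.2 → max 1.7
Smallest max regret = 1.2 → Option 1.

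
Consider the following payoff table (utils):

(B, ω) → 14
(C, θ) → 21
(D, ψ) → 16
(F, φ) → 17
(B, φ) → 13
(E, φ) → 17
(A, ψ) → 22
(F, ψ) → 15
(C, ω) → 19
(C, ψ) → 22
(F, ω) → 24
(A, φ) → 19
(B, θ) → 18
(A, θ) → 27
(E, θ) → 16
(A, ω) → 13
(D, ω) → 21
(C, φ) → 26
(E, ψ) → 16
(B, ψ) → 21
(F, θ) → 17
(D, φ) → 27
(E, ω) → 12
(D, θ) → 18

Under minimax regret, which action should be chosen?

C

Column bests: θ=27, φ=27, ψ=22, ω=24.
A regrets: 0, 8, 0, 11 → max 11
B regrets: 9, 14, 1, 10 → max 14
C regrets: 6, 1, 0, 5 → max 6
D regrets: 9, 0, 6, 3 → max 9
E regrets: 11, 10, 6, 12 → max 12
F regrets: 10, 10, 7, 0 → max 10
Smallest max regret = 6 → C.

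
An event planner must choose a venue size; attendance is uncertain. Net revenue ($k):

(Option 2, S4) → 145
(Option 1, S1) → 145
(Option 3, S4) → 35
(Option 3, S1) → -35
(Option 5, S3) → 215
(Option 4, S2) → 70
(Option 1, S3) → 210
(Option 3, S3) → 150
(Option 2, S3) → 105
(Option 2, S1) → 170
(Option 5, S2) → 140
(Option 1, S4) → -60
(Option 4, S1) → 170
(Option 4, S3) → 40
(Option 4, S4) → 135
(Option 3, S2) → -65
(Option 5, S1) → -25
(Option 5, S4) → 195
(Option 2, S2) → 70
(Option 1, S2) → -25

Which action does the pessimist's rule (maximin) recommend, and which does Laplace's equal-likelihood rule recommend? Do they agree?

maximin → Option 2; laplace → Option 5 (disagree)

Row minima: Option 1=-60, Option 2=70, Option 3=-65, Option 4=40, Option 5=-25
Best worst-case = 70 → Option 2.
Row averages: Option 1=67.5, Option 2=122.5, Option 3=21.25, Option 4=103.75, Option 5=131.25
Highest average = 131.25 → Option 5.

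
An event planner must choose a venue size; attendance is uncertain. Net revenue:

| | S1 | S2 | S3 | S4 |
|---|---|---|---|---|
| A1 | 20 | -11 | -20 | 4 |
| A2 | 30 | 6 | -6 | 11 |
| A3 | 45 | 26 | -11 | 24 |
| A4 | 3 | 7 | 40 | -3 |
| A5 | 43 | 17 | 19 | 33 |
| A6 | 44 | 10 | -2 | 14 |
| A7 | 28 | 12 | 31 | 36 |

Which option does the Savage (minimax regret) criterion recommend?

Column bests: S1=45, S2=26, S3=40, S4=36.
A1 regrets: 25, 37, 60, 32 → max 60
A2 regrets: 15, 20, 46, 25 → max 46
A3 regrets: 0, 0, 51, 12 → max 51
A4 regrets: 42, 19, 0, 39 → max 42
A5 regrets: 2, 9, 21, 3 → max 21
A6 regrets: 1, 16, 42, 22 → max 42
A7 regrets: 17, 14, 9, 0 → max 17
Smallest max regret = 17 → A7.

A7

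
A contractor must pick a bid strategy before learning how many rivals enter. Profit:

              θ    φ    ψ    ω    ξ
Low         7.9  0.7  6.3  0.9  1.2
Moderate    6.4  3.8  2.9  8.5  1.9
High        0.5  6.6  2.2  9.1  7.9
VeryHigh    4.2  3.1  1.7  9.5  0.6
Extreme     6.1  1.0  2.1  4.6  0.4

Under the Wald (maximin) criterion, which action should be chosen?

Moderate

Row minima: Low=0.7, Moderate=1.9, High=0.5, VeryHigh=0.6, Extreme=0.4
Best worst-case = 1.9 → Moderate.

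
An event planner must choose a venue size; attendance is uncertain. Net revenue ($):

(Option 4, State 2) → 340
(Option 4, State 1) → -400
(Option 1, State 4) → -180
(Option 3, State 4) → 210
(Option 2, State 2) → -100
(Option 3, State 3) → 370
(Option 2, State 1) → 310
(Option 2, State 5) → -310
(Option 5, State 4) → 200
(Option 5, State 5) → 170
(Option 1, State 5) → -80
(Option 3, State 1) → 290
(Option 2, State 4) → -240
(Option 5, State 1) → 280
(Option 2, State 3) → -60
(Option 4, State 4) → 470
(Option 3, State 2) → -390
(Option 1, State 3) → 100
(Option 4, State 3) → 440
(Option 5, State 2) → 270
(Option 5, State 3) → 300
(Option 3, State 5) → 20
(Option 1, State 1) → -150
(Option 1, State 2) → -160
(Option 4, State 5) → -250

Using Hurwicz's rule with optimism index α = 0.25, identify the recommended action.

Option 5

Option 1: 0.25·100 + 0.75·(-180) = -110
Option 2: 0.25·310 + 0.75·(-310) = -155
Option 3: 0.25·370 + 0.75·(-390) = -200
Option 4: 0.25·470 + 0.75·(-400) = -182.5
Option 5: 0.25·300 + 0.75·170 = 202.5
Highest Hurwicz score = 202.5 → Option 5.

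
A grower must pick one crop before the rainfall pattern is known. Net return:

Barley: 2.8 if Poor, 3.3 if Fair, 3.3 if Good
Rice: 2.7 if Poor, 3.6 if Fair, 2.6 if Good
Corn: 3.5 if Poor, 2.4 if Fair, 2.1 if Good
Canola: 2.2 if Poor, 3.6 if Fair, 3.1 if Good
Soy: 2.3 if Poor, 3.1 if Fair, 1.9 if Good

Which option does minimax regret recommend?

Barley

Column bests: Poor=3.5, Fair=3.6, Good=3.3.
Barley regrets: 0.7, 0.3, 0.0 → max 0.7
Rice regrets: 0.8, 0.0, 0.7 → max 0.8
Corn regrets: 0.0, 1.2, 1.2 → max 1.2
Canola regrets: 1.3, 0.0, 0.2 → max 1.3
Soy regrets: 1.2, 0.5, 1.4 → max 1.4
Smallest max regret = 0.7 → Barley.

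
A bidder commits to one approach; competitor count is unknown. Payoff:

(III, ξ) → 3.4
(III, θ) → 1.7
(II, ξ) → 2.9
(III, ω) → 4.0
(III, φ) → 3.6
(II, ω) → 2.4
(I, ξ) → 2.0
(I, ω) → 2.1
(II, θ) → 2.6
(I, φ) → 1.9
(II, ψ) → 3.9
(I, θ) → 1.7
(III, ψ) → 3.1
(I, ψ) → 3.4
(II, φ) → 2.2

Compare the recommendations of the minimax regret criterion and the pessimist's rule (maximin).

minimax regret → III; maximin → II (disagree)

Column bests: θ=2.6, φ=3.6, ψ=3.9, ω=4.0, ξ=3.4.
I regrets: 0.9, 1.7, 0.5, 1.9, 1.4 → max 1.9
II regrets: 0.0, 1.4, 0.0, 1.6, 0.5 → max 1.6
III regrets: 0.9, 0.0, 0.8, 0.0, 0.0 → max 0.9
Smallest max regret = 0.9 → III.
Row minima: I=1.7, II=2.2, III=1.7
Best worst-case = 2.2 → II.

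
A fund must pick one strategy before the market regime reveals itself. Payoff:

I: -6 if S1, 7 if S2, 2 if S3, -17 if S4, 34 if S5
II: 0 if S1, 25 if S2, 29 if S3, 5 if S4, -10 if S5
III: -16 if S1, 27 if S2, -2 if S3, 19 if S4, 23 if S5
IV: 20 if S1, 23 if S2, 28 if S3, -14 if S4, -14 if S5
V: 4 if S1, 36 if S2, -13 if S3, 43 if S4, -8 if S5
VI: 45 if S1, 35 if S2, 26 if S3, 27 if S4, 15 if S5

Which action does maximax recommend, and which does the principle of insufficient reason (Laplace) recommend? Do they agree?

maximax → VI; laplace → VI (agree)

Row maxima: I=34, II=29, III=27, IV=28, V=43, VI=45
Best best-case = 45 → VI.
Row averages: I=4, II=9.8, III=10.2, IV=8.6, V=12.4, VI=29.6
Highest average = 29.6 → VI.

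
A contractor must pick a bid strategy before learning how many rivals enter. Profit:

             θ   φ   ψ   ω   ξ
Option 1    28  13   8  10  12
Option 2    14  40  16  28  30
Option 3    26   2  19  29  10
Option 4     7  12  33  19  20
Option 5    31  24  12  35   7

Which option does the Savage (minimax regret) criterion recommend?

Column bests: θ=31, φ=40, ψ=33, ω=35, ξ=30.
Option 1 regrets: 3, 27, 25, 25, 18 → max 27
Option 2 regrets: 17, 0, 17, 7, 0 → max 17
Option 3 regrets: 5, 38, 14, 6, 20 → max 38
Option 4 regrets: 24, 28, 0, 16, 10 → max 28
Option 5 regrets: 0, 16, 21, 0, 23 → max 23
Smallest max regret = 17 → Option 2.

Option 2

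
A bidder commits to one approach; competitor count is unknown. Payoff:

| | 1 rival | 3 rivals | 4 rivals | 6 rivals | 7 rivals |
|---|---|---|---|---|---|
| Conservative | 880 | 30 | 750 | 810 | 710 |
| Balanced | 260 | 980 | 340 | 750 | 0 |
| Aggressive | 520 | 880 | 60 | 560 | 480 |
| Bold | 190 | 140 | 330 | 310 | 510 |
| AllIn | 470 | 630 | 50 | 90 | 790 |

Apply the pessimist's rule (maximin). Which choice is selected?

Bold

Row minima: Conservative=30, Balanced=0, Aggressive=60, Bold=140, AllIn=50
Best worst-case = 140 → Bold.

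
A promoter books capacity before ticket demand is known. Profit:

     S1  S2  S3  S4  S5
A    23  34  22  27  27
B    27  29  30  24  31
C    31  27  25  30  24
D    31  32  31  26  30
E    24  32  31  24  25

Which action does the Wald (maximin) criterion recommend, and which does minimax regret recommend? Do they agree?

maximin → D; minimax regret → D (agree)

Row minima: A=22, B=24, C=24, D=26, E=24
Best worst-case = 26 → D.
Column bests: S1=31, S2=34, S3=31, S4=30, S5=31.
A regrets: 8, 0, 9, 3, 4 → max 9
B regrets: 4, 5, 1, 6, 0 → max 6
C regrets: 0, 7, 6, 0, 7 → max 7
D regrets: 0, 2, 0, 4, 1 → max 4
E regrets: 7, 2, 0, 6, 6 → max 7
Smallest max regret = 4 → D.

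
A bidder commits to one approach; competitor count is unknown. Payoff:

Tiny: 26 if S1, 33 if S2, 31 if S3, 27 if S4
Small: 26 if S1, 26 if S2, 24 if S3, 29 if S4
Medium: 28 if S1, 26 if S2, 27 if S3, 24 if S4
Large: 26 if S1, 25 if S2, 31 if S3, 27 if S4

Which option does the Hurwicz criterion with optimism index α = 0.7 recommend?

Tiny

Tiny: 0.7·33 + 0.3·26 = 30.9
Small: 0.7·29 + 0.3·24 = 27.5
Medium: 0.7·28 + 0.3·24 = 26.8
Large: 0.7·31 + 0.3·25 = 29.2
Highest Hurwicz score = 30.9 → Tiny.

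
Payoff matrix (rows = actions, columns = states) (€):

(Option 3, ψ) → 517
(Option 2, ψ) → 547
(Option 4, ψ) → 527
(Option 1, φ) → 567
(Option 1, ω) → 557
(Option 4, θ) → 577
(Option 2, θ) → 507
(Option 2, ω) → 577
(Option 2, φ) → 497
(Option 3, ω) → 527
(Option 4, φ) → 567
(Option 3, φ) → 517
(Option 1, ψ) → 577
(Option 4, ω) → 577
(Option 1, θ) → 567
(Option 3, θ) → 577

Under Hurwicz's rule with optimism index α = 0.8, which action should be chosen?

Option 1

Option 1: 0.8·577 + 0.2·557 = 573
Option 2: 0.8·577 + 0.2·497 = 561
Option 3: 0.8·577 + 0.2·517 = 565
Option 4: 0.8·577 + 0.2·527 = 567
Highest Hurwicz score = 573 → Option 1.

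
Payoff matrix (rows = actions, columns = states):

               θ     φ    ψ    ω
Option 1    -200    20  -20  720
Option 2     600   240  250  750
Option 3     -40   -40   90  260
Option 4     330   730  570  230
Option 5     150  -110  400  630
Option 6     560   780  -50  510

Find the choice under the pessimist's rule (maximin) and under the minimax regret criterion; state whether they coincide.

Row minima: Option 1=-200, Option 2=240, Option 3=-40, Option 4=230, Option 5=-110, Option 6=-50
Best worst-case = 240 → Option 2.
Column bests: θ=600, φ=780, ψ=570, ω=750.
Option 1 regrets: 800, 760, 590, 30 → max 800
Option 2 regrets: 0, 540, 320, 0 → max 540
Option 3 regrets: 640, 820, 480, 490 → max 820
Option 4 regrets: 270, 50, 0, 520 → max 520
Option 5 regrets: 450, 890, 170, 120 → max 890
Option 6 regrets: 40, 0, 620, 240 → max 620
Smallest max regret = 520 → Option 4.

maximin → Option 2; minimax regret → Option 4 (disagree)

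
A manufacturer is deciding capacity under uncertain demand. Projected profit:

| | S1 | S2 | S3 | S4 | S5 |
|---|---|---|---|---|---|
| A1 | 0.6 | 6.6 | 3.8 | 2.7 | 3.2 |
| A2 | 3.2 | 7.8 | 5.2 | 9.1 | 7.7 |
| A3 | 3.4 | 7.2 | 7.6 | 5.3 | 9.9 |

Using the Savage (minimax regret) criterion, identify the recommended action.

A2

Column bests: S1=3.4, S2=7.8, S3=7.6, S4=9.1, S5=9.9.
A1 regrets: 2.8, 1.2, 3.8, 6.4, 6.7 → max 6.7
A2 regrets: 0.2, 0.0, 2.4, 0.0, 2.2 → max 2.4
A3 regrets: 0.0, 0.6, 0.0, 3.8, 0.0 → max 3.8
Smallest max regret = 2.4 → A2.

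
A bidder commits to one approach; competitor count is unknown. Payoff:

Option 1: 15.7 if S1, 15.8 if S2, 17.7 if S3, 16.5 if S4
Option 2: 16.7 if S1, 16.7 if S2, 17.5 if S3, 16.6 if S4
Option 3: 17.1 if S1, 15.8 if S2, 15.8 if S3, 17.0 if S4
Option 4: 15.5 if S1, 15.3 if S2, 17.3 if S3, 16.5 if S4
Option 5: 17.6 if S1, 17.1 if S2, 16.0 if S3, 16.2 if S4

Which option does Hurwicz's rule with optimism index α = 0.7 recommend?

Option 2

Option 1: 0.7·17.7 + 0.3·15.7 = 17.1
Option 2: 0.7·17.5 + 0.3·16.6 = 17.23
Option 3: 0.7·17.1 + 0.3·15.8 = 16.71
Option 4: 0.7·17.3 + 0.3·15.3 = 16.7
Option 5: 0.7·17.6 + 0.3·16.0 = 17.12
Highest Hurwicz score = 17.23 → Option 2.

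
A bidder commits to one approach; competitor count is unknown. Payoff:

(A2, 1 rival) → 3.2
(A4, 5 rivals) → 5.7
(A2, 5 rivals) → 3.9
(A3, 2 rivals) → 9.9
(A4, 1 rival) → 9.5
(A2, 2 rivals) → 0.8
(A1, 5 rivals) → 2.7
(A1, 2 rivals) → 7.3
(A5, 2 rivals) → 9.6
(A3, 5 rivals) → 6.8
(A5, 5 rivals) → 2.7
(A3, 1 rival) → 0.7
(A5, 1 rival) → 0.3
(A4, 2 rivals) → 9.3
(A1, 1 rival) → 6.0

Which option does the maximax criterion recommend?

A3

Row maxima: A1=7.3, A2=3.9, A3=9.9, A4=9.5, A5=9.6
Best best-case = 9.9 → A3.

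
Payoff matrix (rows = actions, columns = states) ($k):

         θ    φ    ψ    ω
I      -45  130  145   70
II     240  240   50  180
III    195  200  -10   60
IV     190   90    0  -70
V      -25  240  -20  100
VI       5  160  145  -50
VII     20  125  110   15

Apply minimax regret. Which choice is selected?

Column bests: θ=240, φ=240, ψ=145, ω=180.
I regrets: 285, 110, 0, 110 → max 285
II regrets: 0, 0, 95, 0 → max 95
III regrets: 45, 40, 155, 120 → max 155
IV regrets: 50, 150, 145, 250 → max 250
V regrets: 265, 0, 165, 80 → max 265
VI regrets: 235, 80, 0, 230 → max 235
VII regrets: 220, 115, 35, 165 → max 220
Smallest max regret = 95 → II.

II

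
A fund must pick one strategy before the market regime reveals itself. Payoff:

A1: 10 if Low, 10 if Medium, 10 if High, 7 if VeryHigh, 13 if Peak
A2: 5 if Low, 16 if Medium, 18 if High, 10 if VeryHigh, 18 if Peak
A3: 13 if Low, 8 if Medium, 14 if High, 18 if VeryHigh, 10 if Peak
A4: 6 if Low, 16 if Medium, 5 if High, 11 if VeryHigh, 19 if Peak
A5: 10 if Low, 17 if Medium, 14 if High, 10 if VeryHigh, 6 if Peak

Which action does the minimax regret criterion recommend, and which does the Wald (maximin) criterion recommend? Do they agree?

Column bests: Low=13, Medium=17, High=18, VeryHigh=18, Peak=19.
A1 regrets: 3, 7, 8, 11, 6 → max 11
A2 regrets: 8, 1, 0, 8, 1 → max 8
A3 regrets: 0, 9, 4, 0, 9 → max 9
A4 regrets: 7, 1, 13, 7, 0 → max 13
A5 regrets: 3, 0, 4, 8, 13 → max 13
Smallest max regret = 8 → A2.
Row minima: A1=7, A2=5, A3=8, A4=5, A5=6
Best worst-case = 8 → A3.

minimax regret → A2; maximin → A3 (disagree)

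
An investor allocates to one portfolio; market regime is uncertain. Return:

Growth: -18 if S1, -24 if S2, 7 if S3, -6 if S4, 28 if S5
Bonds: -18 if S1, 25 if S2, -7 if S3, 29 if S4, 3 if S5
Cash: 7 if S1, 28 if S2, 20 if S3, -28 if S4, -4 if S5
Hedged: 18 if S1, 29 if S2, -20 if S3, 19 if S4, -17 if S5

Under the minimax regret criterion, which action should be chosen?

Column bests: S1=18, S2=29, S3=20, S4=29, S5=28.
Growth regrets: 36, 53, 13, 35, 0 → max 53
Bonds regrets: 36, 4, 27, 0, 25 → max 36
Cash regrets: 11, 1, 0, 57, 32 → max 57
Hedged regrets: 0, 0, 40, 10, 45 → max 45
Smallest max regret = 36 → Bonds.

Bonds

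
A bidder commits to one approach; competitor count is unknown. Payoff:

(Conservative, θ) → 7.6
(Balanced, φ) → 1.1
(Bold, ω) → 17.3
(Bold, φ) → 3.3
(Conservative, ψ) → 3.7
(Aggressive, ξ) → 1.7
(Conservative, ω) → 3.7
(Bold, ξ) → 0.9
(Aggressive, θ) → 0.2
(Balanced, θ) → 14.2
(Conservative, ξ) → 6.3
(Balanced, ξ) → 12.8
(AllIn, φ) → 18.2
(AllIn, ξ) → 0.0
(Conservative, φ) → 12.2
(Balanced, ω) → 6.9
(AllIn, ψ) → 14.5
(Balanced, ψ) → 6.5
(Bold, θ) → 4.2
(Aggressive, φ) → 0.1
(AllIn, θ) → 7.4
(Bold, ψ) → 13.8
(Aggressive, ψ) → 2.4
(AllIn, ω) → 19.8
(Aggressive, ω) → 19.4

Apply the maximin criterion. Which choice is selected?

Row minima: Conservative=3.7, Balanced=1.1, Aggressive=0.1, Bold=0.9, AllIn=0.0
Best worst-case = 3.7 → Conservative.

Conservative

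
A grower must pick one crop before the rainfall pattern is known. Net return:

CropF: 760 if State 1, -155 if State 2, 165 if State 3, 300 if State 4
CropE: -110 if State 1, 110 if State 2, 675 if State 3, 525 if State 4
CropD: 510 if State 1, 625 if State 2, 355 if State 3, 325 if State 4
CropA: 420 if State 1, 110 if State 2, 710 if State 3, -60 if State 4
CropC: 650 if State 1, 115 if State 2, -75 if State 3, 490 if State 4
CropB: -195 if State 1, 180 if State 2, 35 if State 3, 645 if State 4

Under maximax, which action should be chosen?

Row maxima: CropF=760, CropE=675, CropD=625, CropA=710, CropC=650, CropB=645
Best best-case = 760 → CropF.

CropF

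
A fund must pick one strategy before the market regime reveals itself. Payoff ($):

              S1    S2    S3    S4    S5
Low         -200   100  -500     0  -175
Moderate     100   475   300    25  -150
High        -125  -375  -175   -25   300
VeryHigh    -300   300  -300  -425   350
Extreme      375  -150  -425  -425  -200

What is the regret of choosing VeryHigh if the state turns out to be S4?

450

Best payoff under S4 is 25.
Regret = 25 − (-425) = 450.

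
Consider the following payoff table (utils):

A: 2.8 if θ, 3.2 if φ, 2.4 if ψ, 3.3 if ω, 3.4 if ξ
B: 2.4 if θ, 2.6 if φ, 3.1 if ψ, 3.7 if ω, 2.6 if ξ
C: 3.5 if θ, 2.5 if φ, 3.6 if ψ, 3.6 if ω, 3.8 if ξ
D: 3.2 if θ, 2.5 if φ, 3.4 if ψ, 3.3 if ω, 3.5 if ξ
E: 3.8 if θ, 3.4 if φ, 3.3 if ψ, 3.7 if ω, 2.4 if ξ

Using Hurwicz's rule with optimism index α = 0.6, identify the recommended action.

C

A: 0.6·3.4 + 0.4·2.4 = 3
B: 0.6·3.7 + 0.4·2.4 = 3.18
C: 0.6·3.8 + 0.4·2.5 = 3.28
D: 0.6·3.5 + 0.4·2.5 = 3.1
E: 0.6·3.8 + 0.4·2.4 = 3.24
Highest Hurwicz score = 3.28 → C.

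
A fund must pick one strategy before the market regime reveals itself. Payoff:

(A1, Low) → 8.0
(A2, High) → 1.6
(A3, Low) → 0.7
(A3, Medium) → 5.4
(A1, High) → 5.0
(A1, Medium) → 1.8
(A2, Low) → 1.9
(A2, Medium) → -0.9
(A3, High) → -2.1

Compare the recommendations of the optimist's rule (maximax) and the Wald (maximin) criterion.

Row maxima: A1=8.0, A2=1.9, A3=5.4
Best best-case = 8.0 → A1.
Row minima: A1=1.8, A2=-0.9, A3=-2.1
Best worst-case = 1.8 → A1.

maximax → A1; maximin → A1 (agree)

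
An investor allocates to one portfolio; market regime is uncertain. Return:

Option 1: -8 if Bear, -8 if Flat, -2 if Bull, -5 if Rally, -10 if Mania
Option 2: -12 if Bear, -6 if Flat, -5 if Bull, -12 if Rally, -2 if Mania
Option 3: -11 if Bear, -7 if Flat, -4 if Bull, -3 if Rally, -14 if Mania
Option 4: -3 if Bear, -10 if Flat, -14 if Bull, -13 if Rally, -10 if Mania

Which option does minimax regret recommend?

Column bests: Bear=-3, Flat=-6, Bull=-2, Rally=-3, Mania=-2.
Option 1 regrets: 5, 2, 0, 2, 8 → max 8
Option 2 regrets: 9, 0, 3, 9, 0 → max 9
Option 3 regrets: 8, 1, 2, 0, 12 → max 12
Option 4 regrets: 0, 4, 12, 10, 8 → max 12
Smallest max regret = 8 → Option 1.

Option 1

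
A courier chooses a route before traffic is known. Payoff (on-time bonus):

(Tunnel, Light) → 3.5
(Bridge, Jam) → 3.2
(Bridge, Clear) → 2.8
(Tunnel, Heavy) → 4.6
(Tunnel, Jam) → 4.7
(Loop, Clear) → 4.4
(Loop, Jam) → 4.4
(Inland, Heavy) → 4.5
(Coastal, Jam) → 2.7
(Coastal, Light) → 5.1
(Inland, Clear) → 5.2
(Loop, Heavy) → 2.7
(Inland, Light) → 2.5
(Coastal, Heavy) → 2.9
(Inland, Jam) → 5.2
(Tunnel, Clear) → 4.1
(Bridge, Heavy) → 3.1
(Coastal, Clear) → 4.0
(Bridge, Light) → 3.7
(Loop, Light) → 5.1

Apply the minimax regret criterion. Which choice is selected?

Column bests: Clear=5.2, Light=5.1, Heavy=4.6, Jam=5.2.
Coastal regrets: 1.2, 0.0, 1.7, 2.5 → max 2.5
Tunnel regrets: 1.1, 1.6, 0.0, 0.5 → max 1.6
Loop regrets: 0.8, 0.0, 1.9, 0.8 → max 1.9
Inland regrets: 0.0, 2.6, 0.1, 0.0 → max 2.6
Bridge regrets: 2.4, 1.4, 1.5, 2.0 → max 2.4
Smallest max regret = 1.6 → Tunnel.

Tunnel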